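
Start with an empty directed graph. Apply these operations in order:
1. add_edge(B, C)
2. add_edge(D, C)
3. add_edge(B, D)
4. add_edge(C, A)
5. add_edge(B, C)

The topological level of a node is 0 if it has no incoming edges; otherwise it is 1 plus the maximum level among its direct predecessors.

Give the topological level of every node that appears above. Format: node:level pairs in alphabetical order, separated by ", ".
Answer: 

Op 1: add_edge(B, C). Edges now: 1
Op 2: add_edge(D, C). Edges now: 2
Op 3: add_edge(B, D). Edges now: 3
Op 4: add_edge(C, A). Edges now: 4
Op 5: add_edge(B, C) (duplicate, no change). Edges now: 4
Compute levels (Kahn BFS):
  sources (in-degree 0): B
  process B: level=0
    B->C: in-degree(C)=1, level(C)>=1
    B->D: in-degree(D)=0, level(D)=1, enqueue
  process D: level=1
    D->C: in-degree(C)=0, level(C)=2, enqueue
  process C: level=2
    C->A: in-degree(A)=0, level(A)=3, enqueue
  process A: level=3
All levels: A:3, B:0, C:2, D:1

Answer: A:3, B:0, C:2, D:1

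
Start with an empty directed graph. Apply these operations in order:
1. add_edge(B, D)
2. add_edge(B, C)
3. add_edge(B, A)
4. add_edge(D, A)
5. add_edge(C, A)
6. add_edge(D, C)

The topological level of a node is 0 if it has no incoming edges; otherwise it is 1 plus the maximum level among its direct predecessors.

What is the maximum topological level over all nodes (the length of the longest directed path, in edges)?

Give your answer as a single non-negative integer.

Op 1: add_edge(B, D). Edges now: 1
Op 2: add_edge(B, C). Edges now: 2
Op 3: add_edge(B, A). Edges now: 3
Op 4: add_edge(D, A). Edges now: 4
Op 5: add_edge(C, A). Edges now: 5
Op 6: add_edge(D, C). Edges now: 6
Compute levels (Kahn BFS):
  sources (in-degree 0): B
  process B: level=0
    B->A: in-degree(A)=2, level(A)>=1
    B->C: in-degree(C)=1, level(C)>=1
    B->D: in-degree(D)=0, level(D)=1, enqueue
  process D: level=1
    D->A: in-degree(A)=1, level(A)>=2
    D->C: in-degree(C)=0, level(C)=2, enqueue
  process C: level=2
    C->A: in-degree(A)=0, level(A)=3, enqueue
  process A: level=3
All levels: A:3, B:0, C:2, D:1
max level = 3

Answer: 3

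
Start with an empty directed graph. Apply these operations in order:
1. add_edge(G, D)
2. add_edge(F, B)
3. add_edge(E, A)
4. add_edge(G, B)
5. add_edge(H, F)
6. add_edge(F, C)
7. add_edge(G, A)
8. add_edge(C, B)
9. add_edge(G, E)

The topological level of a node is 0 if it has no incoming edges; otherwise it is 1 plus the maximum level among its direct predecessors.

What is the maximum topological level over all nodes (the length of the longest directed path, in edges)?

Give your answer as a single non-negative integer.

Answer: 3

Derivation:
Op 1: add_edge(G, D). Edges now: 1
Op 2: add_edge(F, B). Edges now: 2
Op 3: add_edge(E, A). Edges now: 3
Op 4: add_edge(G, B). Edges now: 4
Op 5: add_edge(H, F). Edges now: 5
Op 6: add_edge(F, C). Edges now: 6
Op 7: add_edge(G, A). Edges now: 7
Op 8: add_edge(C, B). Edges now: 8
Op 9: add_edge(G, E). Edges now: 9
Compute levels (Kahn BFS):
  sources (in-degree 0): G, H
  process G: level=0
    G->A: in-degree(A)=1, level(A)>=1
    G->B: in-degree(B)=2, level(B)>=1
    G->D: in-degree(D)=0, level(D)=1, enqueue
    G->E: in-degree(E)=0, level(E)=1, enqueue
  process H: level=0
    H->F: in-degree(F)=0, level(F)=1, enqueue
  process D: level=1
  process E: level=1
    E->A: in-degree(A)=0, level(A)=2, enqueue
  process F: level=1
    F->B: in-degree(B)=1, level(B)>=2
    F->C: in-degree(C)=0, level(C)=2, enqueue
  process A: level=2
  process C: level=2
    C->B: in-degree(B)=0, level(B)=3, enqueue
  process B: level=3
All levels: A:2, B:3, C:2, D:1, E:1, F:1, G:0, H:0
max level = 3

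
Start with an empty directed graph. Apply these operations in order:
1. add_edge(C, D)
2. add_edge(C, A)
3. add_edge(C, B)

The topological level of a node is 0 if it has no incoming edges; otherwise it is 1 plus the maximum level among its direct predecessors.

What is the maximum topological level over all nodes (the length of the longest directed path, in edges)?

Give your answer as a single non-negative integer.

Answer: 1

Derivation:
Op 1: add_edge(C, D). Edges now: 1
Op 2: add_edge(C, A). Edges now: 2
Op 3: add_edge(C, B). Edges now: 3
Compute levels (Kahn BFS):
  sources (in-degree 0): C
  process C: level=0
    C->A: in-degree(A)=0, level(A)=1, enqueue
    C->B: in-degree(B)=0, level(B)=1, enqueue
    C->D: in-degree(D)=0, level(D)=1, enqueue
  process A: level=1
  process B: level=1
  process D: level=1
All levels: A:1, B:1, C:0, D:1
max level = 1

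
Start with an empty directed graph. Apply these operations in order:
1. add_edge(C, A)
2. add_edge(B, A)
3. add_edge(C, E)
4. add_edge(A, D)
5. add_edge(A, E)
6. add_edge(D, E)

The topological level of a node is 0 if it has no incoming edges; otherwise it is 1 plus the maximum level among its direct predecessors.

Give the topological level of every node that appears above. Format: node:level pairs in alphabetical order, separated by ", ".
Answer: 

Answer: A:1, B:0, C:0, D:2, E:3

Derivation:
Op 1: add_edge(C, A). Edges now: 1
Op 2: add_edge(B, A). Edges now: 2
Op 3: add_edge(C, E). Edges now: 3
Op 4: add_edge(A, D). Edges now: 4
Op 5: add_edge(A, E). Edges now: 5
Op 6: add_edge(D, E). Edges now: 6
Compute levels (Kahn BFS):
  sources (in-degree 0): B, C
  process B: level=0
    B->A: in-degree(A)=1, level(A)>=1
  process C: level=0
    C->A: in-degree(A)=0, level(A)=1, enqueue
    C->E: in-degree(E)=2, level(E)>=1
  process A: level=1
    A->D: in-degree(D)=0, level(D)=2, enqueue
    A->E: in-degree(E)=1, level(E)>=2
  process D: level=2
    D->E: in-degree(E)=0, level(E)=3, enqueue
  process E: level=3
All levels: A:1, B:0, C:0, D:2, E:3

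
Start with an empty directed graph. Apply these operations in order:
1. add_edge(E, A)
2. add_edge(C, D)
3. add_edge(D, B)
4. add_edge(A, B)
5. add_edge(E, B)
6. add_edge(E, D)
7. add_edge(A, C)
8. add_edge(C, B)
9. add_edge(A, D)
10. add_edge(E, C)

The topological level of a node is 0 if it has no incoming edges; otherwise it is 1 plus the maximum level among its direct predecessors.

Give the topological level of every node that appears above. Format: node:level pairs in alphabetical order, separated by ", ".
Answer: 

Answer: A:1, B:4, C:2, D:3, E:0

Derivation:
Op 1: add_edge(E, A). Edges now: 1
Op 2: add_edge(C, D). Edges now: 2
Op 3: add_edge(D, B). Edges now: 3
Op 4: add_edge(A, B). Edges now: 4
Op 5: add_edge(E, B). Edges now: 5
Op 6: add_edge(E, D). Edges now: 6
Op 7: add_edge(A, C). Edges now: 7
Op 8: add_edge(C, B). Edges now: 8
Op 9: add_edge(A, D). Edges now: 9
Op 10: add_edge(E, C). Edges now: 10
Compute levels (Kahn BFS):
  sources (in-degree 0): E
  process E: level=0
    E->A: in-degree(A)=0, level(A)=1, enqueue
    E->B: in-degree(B)=3, level(B)>=1
    E->C: in-degree(C)=1, level(C)>=1
    E->D: in-degree(D)=2, level(D)>=1
  process A: level=1
    A->B: in-degree(B)=2, level(B)>=2
    A->C: in-degree(C)=0, level(C)=2, enqueue
    A->D: in-degree(D)=1, level(D)>=2
  process C: level=2
    C->B: in-degree(B)=1, level(B)>=3
    C->D: in-degree(D)=0, level(D)=3, enqueue
  process D: level=3
    D->B: in-degree(B)=0, level(B)=4, enqueue
  process B: level=4
All levels: A:1, B:4, C:2, D:3, E:0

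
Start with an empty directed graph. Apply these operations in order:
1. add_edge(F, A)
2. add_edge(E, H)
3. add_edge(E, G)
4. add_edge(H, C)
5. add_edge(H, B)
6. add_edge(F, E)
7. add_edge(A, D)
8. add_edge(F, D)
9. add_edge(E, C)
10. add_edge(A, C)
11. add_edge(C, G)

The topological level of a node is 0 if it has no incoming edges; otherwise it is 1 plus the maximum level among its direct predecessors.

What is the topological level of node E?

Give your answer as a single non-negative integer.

Answer: 1

Derivation:
Op 1: add_edge(F, A). Edges now: 1
Op 2: add_edge(E, H). Edges now: 2
Op 3: add_edge(E, G). Edges now: 3
Op 4: add_edge(H, C). Edges now: 4
Op 5: add_edge(H, B). Edges now: 5
Op 6: add_edge(F, E). Edges now: 6
Op 7: add_edge(A, D). Edges now: 7
Op 8: add_edge(F, D). Edges now: 8
Op 9: add_edge(E, C). Edges now: 9
Op 10: add_edge(A, C). Edges now: 10
Op 11: add_edge(C, G). Edges now: 11
Compute levels (Kahn BFS):
  sources (in-degree 0): F
  process F: level=0
    F->A: in-degree(A)=0, level(A)=1, enqueue
    F->D: in-degree(D)=1, level(D)>=1
    F->E: in-degree(E)=0, level(E)=1, enqueue
  process A: level=1
    A->C: in-degree(C)=2, level(C)>=2
    A->D: in-degree(D)=0, level(D)=2, enqueue
  process E: level=1
    E->C: in-degree(C)=1, level(C)>=2
    E->G: in-degree(G)=1, level(G)>=2
    E->H: in-degree(H)=0, level(H)=2, enqueue
  process D: level=2
  process H: level=2
    H->B: in-degree(B)=0, level(B)=3, enqueue
    H->C: in-degree(C)=0, level(C)=3, enqueue
  process B: level=3
  process C: level=3
    C->G: in-degree(G)=0, level(G)=4, enqueue
  process G: level=4
All levels: A:1, B:3, C:3, D:2, E:1, F:0, G:4, H:2
level(E) = 1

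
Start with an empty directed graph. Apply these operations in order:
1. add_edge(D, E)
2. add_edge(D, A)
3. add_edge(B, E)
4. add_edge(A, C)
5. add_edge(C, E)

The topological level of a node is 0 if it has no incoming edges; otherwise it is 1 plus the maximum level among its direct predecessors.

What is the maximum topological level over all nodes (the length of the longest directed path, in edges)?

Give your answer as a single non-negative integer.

Answer: 3

Derivation:
Op 1: add_edge(D, E). Edges now: 1
Op 2: add_edge(D, A). Edges now: 2
Op 3: add_edge(B, E). Edges now: 3
Op 4: add_edge(A, C). Edges now: 4
Op 5: add_edge(C, E). Edges now: 5
Compute levels (Kahn BFS):
  sources (in-degree 0): B, D
  process B: level=0
    B->E: in-degree(E)=2, level(E)>=1
  process D: level=0
    D->A: in-degree(A)=0, level(A)=1, enqueue
    D->E: in-degree(E)=1, level(E)>=1
  process A: level=1
    A->C: in-degree(C)=0, level(C)=2, enqueue
  process C: level=2
    C->E: in-degree(E)=0, level(E)=3, enqueue
  process E: level=3
All levels: A:1, B:0, C:2, D:0, E:3
max level = 3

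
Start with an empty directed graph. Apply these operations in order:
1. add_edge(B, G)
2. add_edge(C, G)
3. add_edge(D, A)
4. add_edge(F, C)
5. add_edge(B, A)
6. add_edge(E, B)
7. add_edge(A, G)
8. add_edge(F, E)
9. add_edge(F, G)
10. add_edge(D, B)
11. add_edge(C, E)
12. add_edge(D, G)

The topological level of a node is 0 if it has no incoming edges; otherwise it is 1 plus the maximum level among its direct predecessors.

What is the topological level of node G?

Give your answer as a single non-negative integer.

Answer: 5

Derivation:
Op 1: add_edge(B, G). Edges now: 1
Op 2: add_edge(C, G). Edges now: 2
Op 3: add_edge(D, A). Edges now: 3
Op 4: add_edge(F, C). Edges now: 4
Op 5: add_edge(B, A). Edges now: 5
Op 6: add_edge(E, B). Edges now: 6
Op 7: add_edge(A, G). Edges now: 7
Op 8: add_edge(F, E). Edges now: 8
Op 9: add_edge(F, G). Edges now: 9
Op 10: add_edge(D, B). Edges now: 10
Op 11: add_edge(C, E). Edges now: 11
Op 12: add_edge(D, G). Edges now: 12
Compute levels (Kahn BFS):
  sources (in-degree 0): D, F
  process D: level=0
    D->A: in-degree(A)=1, level(A)>=1
    D->B: in-degree(B)=1, level(B)>=1
    D->G: in-degree(G)=4, level(G)>=1
  process F: level=0
    F->C: in-degree(C)=0, level(C)=1, enqueue
    F->E: in-degree(E)=1, level(E)>=1
    F->G: in-degree(G)=3, level(G)>=1
  process C: level=1
    C->E: in-degree(E)=0, level(E)=2, enqueue
    C->G: in-degree(G)=2, level(G)>=2
  process E: level=2
    E->B: in-degree(B)=0, level(B)=3, enqueue
  process B: level=3
    B->A: in-degree(A)=0, level(A)=4, enqueue
    B->G: in-degree(G)=1, level(G)>=4
  process A: level=4
    A->G: in-degree(G)=0, level(G)=5, enqueue
  process G: level=5
All levels: A:4, B:3, C:1, D:0, E:2, F:0, G:5
level(G) = 5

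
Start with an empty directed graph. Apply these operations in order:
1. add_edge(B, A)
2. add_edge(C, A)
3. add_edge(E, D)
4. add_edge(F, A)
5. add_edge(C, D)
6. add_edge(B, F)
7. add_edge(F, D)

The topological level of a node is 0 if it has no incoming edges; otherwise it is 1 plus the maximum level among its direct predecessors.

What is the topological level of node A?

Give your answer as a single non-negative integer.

Answer: 2

Derivation:
Op 1: add_edge(B, A). Edges now: 1
Op 2: add_edge(C, A). Edges now: 2
Op 3: add_edge(E, D). Edges now: 3
Op 4: add_edge(F, A). Edges now: 4
Op 5: add_edge(C, D). Edges now: 5
Op 6: add_edge(B, F). Edges now: 6
Op 7: add_edge(F, D). Edges now: 7
Compute levels (Kahn BFS):
  sources (in-degree 0): B, C, E
  process B: level=0
    B->A: in-degree(A)=2, level(A)>=1
    B->F: in-degree(F)=0, level(F)=1, enqueue
  process C: level=0
    C->A: in-degree(A)=1, level(A)>=1
    C->D: in-degree(D)=2, level(D)>=1
  process E: level=0
    E->D: in-degree(D)=1, level(D)>=1
  process F: level=1
    F->A: in-degree(A)=0, level(A)=2, enqueue
    F->D: in-degree(D)=0, level(D)=2, enqueue
  process A: level=2
  process D: level=2
All levels: A:2, B:0, C:0, D:2, E:0, F:1
level(A) = 2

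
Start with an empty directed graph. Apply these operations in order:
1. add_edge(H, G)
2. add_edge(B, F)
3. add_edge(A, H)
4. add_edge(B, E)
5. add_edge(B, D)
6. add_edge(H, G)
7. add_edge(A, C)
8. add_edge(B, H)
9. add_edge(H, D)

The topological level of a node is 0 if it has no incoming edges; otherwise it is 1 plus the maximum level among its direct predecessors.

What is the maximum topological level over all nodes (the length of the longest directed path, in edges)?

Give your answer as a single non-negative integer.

Answer: 2

Derivation:
Op 1: add_edge(H, G). Edges now: 1
Op 2: add_edge(B, F). Edges now: 2
Op 3: add_edge(A, H). Edges now: 3
Op 4: add_edge(B, E). Edges now: 4
Op 5: add_edge(B, D). Edges now: 5
Op 6: add_edge(H, G) (duplicate, no change). Edges now: 5
Op 7: add_edge(A, C). Edges now: 6
Op 8: add_edge(B, H). Edges now: 7
Op 9: add_edge(H, D). Edges now: 8
Compute levels (Kahn BFS):
  sources (in-degree 0): A, B
  process A: level=0
    A->C: in-degree(C)=0, level(C)=1, enqueue
    A->H: in-degree(H)=1, level(H)>=1
  process B: level=0
    B->D: in-degree(D)=1, level(D)>=1
    B->E: in-degree(E)=0, level(E)=1, enqueue
    B->F: in-degree(F)=0, level(F)=1, enqueue
    B->H: in-degree(H)=0, level(H)=1, enqueue
  process C: level=1
  process E: level=1
  process F: level=1
  process H: level=1
    H->D: in-degree(D)=0, level(D)=2, enqueue
    H->G: in-degree(G)=0, level(G)=2, enqueue
  process D: level=2
  process G: level=2
All levels: A:0, B:0, C:1, D:2, E:1, F:1, G:2, H:1
max level = 2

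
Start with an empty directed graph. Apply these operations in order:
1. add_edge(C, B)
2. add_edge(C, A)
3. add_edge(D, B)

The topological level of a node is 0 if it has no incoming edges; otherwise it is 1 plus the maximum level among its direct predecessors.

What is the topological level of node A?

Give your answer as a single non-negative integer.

Answer: 1

Derivation:
Op 1: add_edge(C, B). Edges now: 1
Op 2: add_edge(C, A). Edges now: 2
Op 3: add_edge(D, B). Edges now: 3
Compute levels (Kahn BFS):
  sources (in-degree 0): C, D
  process C: level=0
    C->A: in-degree(A)=0, level(A)=1, enqueue
    C->B: in-degree(B)=1, level(B)>=1
  process D: level=0
    D->B: in-degree(B)=0, level(B)=1, enqueue
  process A: level=1
  process B: level=1
All levels: A:1, B:1, C:0, D:0
level(A) = 1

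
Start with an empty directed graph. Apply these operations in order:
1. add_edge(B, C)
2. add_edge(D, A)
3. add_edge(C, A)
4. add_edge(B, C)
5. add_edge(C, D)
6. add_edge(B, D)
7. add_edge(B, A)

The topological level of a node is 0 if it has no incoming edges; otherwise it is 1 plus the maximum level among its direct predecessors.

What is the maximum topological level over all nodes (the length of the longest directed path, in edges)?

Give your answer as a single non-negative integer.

Op 1: add_edge(B, C). Edges now: 1
Op 2: add_edge(D, A). Edges now: 2
Op 3: add_edge(C, A). Edges now: 3
Op 4: add_edge(B, C) (duplicate, no change). Edges now: 3
Op 5: add_edge(C, D). Edges now: 4
Op 6: add_edge(B, D). Edges now: 5
Op 7: add_edge(B, A). Edges now: 6
Compute levels (Kahn BFS):
  sources (in-degree 0): B
  process B: level=0
    B->A: in-degree(A)=2, level(A)>=1
    B->C: in-degree(C)=0, level(C)=1, enqueue
    B->D: in-degree(D)=1, level(D)>=1
  process C: level=1
    C->A: in-degree(A)=1, level(A)>=2
    C->D: in-degree(D)=0, level(D)=2, enqueue
  process D: level=2
    D->A: in-degree(A)=0, level(A)=3, enqueue
  process A: level=3
All levels: A:3, B:0, C:1, D:2
max level = 3

Answer: 3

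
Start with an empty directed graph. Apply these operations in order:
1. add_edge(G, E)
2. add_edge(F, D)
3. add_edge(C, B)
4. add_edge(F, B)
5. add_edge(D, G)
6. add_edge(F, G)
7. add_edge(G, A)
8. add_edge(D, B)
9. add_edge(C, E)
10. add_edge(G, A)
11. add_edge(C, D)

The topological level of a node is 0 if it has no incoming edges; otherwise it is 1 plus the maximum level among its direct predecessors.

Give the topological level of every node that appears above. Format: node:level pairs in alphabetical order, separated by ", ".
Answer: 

Op 1: add_edge(G, E). Edges now: 1
Op 2: add_edge(F, D). Edges now: 2
Op 3: add_edge(C, B). Edges now: 3
Op 4: add_edge(F, B). Edges now: 4
Op 5: add_edge(D, G). Edges now: 5
Op 6: add_edge(F, G). Edges now: 6
Op 7: add_edge(G, A). Edges now: 7
Op 8: add_edge(D, B). Edges now: 8
Op 9: add_edge(C, E). Edges now: 9
Op 10: add_edge(G, A) (duplicate, no change). Edges now: 9
Op 11: add_edge(C, D). Edges now: 10
Compute levels (Kahn BFS):
  sources (in-degree 0): C, F
  process C: level=0
    C->B: in-degree(B)=2, level(B)>=1
    C->D: in-degree(D)=1, level(D)>=1
    C->E: in-degree(E)=1, level(E)>=1
  process F: level=0
    F->B: in-degree(B)=1, level(B)>=1
    F->D: in-degree(D)=0, level(D)=1, enqueue
    F->G: in-degree(G)=1, level(G)>=1
  process D: level=1
    D->B: in-degree(B)=0, level(B)=2, enqueue
    D->G: in-degree(G)=0, level(G)=2, enqueue
  process B: level=2
  process G: level=2
    G->A: in-degree(A)=0, level(A)=3, enqueue
    G->E: in-degree(E)=0, level(E)=3, enqueue
  process A: level=3
  process E: level=3
All levels: A:3, B:2, C:0, D:1, E:3, F:0, G:2

Answer: A:3, B:2, C:0, D:1, E:3, F:0, G:2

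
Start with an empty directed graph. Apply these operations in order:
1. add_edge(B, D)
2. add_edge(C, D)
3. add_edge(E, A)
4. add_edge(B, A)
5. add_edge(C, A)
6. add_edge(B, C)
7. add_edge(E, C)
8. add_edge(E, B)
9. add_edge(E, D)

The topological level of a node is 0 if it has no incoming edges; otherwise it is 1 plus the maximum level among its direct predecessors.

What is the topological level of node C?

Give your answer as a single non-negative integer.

Answer: 2

Derivation:
Op 1: add_edge(B, D). Edges now: 1
Op 2: add_edge(C, D). Edges now: 2
Op 3: add_edge(E, A). Edges now: 3
Op 4: add_edge(B, A). Edges now: 4
Op 5: add_edge(C, A). Edges now: 5
Op 6: add_edge(B, C). Edges now: 6
Op 7: add_edge(E, C). Edges now: 7
Op 8: add_edge(E, B). Edges now: 8
Op 9: add_edge(E, D). Edges now: 9
Compute levels (Kahn BFS):
  sources (in-degree 0): E
  process E: level=0
    E->A: in-degree(A)=2, level(A)>=1
    E->B: in-degree(B)=0, level(B)=1, enqueue
    E->C: in-degree(C)=1, level(C)>=1
    E->D: in-degree(D)=2, level(D)>=1
  process B: level=1
    B->A: in-degree(A)=1, level(A)>=2
    B->C: in-degree(C)=0, level(C)=2, enqueue
    B->D: in-degree(D)=1, level(D)>=2
  process C: level=2
    C->A: in-degree(A)=0, level(A)=3, enqueue
    C->D: in-degree(D)=0, level(D)=3, enqueue
  process A: level=3
  process D: level=3
All levels: A:3, B:1, C:2, D:3, E:0
level(C) = 2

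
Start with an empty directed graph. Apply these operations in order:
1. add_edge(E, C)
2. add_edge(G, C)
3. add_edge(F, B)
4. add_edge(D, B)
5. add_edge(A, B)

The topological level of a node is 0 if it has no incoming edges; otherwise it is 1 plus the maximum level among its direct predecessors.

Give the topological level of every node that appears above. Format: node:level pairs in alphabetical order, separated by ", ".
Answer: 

Answer: A:0, B:1, C:1, D:0, E:0, F:0, G:0

Derivation:
Op 1: add_edge(E, C). Edges now: 1
Op 2: add_edge(G, C). Edges now: 2
Op 3: add_edge(F, B). Edges now: 3
Op 4: add_edge(D, B). Edges now: 4
Op 5: add_edge(A, B). Edges now: 5
Compute levels (Kahn BFS):
  sources (in-degree 0): A, D, E, F, G
  process A: level=0
    A->B: in-degree(B)=2, level(B)>=1
  process D: level=0
    D->B: in-degree(B)=1, level(B)>=1
  process E: level=0
    E->C: in-degree(C)=1, level(C)>=1
  process F: level=0
    F->B: in-degree(B)=0, level(B)=1, enqueue
  process G: level=0
    G->C: in-degree(C)=0, level(C)=1, enqueue
  process B: level=1
  process C: level=1
All levels: A:0, B:1, C:1, D:0, E:0, F:0, G:0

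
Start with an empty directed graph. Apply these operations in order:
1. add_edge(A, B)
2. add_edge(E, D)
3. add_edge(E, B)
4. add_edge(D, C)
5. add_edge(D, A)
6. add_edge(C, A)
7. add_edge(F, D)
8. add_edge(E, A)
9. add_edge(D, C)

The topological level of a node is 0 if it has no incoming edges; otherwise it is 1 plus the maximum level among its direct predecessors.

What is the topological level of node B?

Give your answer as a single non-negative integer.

Op 1: add_edge(A, B). Edges now: 1
Op 2: add_edge(E, D). Edges now: 2
Op 3: add_edge(E, B). Edges now: 3
Op 4: add_edge(D, C). Edges now: 4
Op 5: add_edge(D, A). Edges now: 5
Op 6: add_edge(C, A). Edges now: 6
Op 7: add_edge(F, D). Edges now: 7
Op 8: add_edge(E, A). Edges now: 8
Op 9: add_edge(D, C) (duplicate, no change). Edges now: 8
Compute levels (Kahn BFS):
  sources (in-degree 0): E, F
  process E: level=0
    E->A: in-degree(A)=2, level(A)>=1
    E->B: in-degree(B)=1, level(B)>=1
    E->D: in-degree(D)=1, level(D)>=1
  process F: level=0
    F->D: in-degree(D)=0, level(D)=1, enqueue
  process D: level=1
    D->A: in-degree(A)=1, level(A)>=2
    D->C: in-degree(C)=0, level(C)=2, enqueue
  process C: level=2
    C->A: in-degree(A)=0, level(A)=3, enqueue
  process A: level=3
    A->B: in-degree(B)=0, level(B)=4, enqueue
  process B: level=4
All levels: A:3, B:4, C:2, D:1, E:0, F:0
level(B) = 4

Answer: 4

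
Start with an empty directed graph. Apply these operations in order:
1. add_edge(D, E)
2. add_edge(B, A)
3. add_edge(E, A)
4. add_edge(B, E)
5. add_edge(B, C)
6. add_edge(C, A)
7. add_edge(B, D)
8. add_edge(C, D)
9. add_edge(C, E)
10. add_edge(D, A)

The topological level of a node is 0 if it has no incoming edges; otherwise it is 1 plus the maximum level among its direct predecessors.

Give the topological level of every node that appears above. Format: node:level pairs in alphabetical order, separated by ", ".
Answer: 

Answer: A:4, B:0, C:1, D:2, E:3

Derivation:
Op 1: add_edge(D, E). Edges now: 1
Op 2: add_edge(B, A). Edges now: 2
Op 3: add_edge(E, A). Edges now: 3
Op 4: add_edge(B, E). Edges now: 4
Op 5: add_edge(B, C). Edges now: 5
Op 6: add_edge(C, A). Edges now: 6
Op 7: add_edge(B, D). Edges now: 7
Op 8: add_edge(C, D). Edges now: 8
Op 9: add_edge(C, E). Edges now: 9
Op 10: add_edge(D, A). Edges now: 10
Compute levels (Kahn BFS):
  sources (in-degree 0): B
  process B: level=0
    B->A: in-degree(A)=3, level(A)>=1
    B->C: in-degree(C)=0, level(C)=1, enqueue
    B->D: in-degree(D)=1, level(D)>=1
    B->E: in-degree(E)=2, level(E)>=1
  process C: level=1
    C->A: in-degree(A)=2, level(A)>=2
    C->D: in-degree(D)=0, level(D)=2, enqueue
    C->E: in-degree(E)=1, level(E)>=2
  process D: level=2
    D->A: in-degree(A)=1, level(A)>=3
    D->E: in-degree(E)=0, level(E)=3, enqueue
  process E: level=3
    E->A: in-degree(A)=0, level(A)=4, enqueue
  process A: level=4
All levels: A:4, B:0, C:1, D:2, E:3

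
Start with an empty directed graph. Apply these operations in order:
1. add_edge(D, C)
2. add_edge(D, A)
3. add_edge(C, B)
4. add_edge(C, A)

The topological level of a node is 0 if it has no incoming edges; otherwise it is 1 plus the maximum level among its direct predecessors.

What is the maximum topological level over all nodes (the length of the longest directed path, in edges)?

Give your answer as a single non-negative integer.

Op 1: add_edge(D, C). Edges now: 1
Op 2: add_edge(D, A). Edges now: 2
Op 3: add_edge(C, B). Edges now: 3
Op 4: add_edge(C, A). Edges now: 4
Compute levels (Kahn BFS):
  sources (in-degree 0): D
  process D: level=0
    D->A: in-degree(A)=1, level(A)>=1
    D->C: in-degree(C)=0, level(C)=1, enqueue
  process C: level=1
    C->A: in-degree(A)=0, level(A)=2, enqueue
    C->B: in-degree(B)=0, level(B)=2, enqueue
  process A: level=2
  process B: level=2
All levels: A:2, B:2, C:1, D:0
max level = 2

Answer: 2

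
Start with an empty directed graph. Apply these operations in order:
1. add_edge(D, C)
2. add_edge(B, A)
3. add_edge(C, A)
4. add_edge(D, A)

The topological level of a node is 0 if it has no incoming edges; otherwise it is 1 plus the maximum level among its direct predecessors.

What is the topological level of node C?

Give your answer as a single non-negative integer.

Answer: 1

Derivation:
Op 1: add_edge(D, C). Edges now: 1
Op 2: add_edge(B, A). Edges now: 2
Op 3: add_edge(C, A). Edges now: 3
Op 4: add_edge(D, A). Edges now: 4
Compute levels (Kahn BFS):
  sources (in-degree 0): B, D
  process B: level=0
    B->A: in-degree(A)=2, level(A)>=1
  process D: level=0
    D->A: in-degree(A)=1, level(A)>=1
    D->C: in-degree(C)=0, level(C)=1, enqueue
  process C: level=1
    C->A: in-degree(A)=0, level(A)=2, enqueue
  process A: level=2
All levels: A:2, B:0, C:1, D:0
level(C) = 1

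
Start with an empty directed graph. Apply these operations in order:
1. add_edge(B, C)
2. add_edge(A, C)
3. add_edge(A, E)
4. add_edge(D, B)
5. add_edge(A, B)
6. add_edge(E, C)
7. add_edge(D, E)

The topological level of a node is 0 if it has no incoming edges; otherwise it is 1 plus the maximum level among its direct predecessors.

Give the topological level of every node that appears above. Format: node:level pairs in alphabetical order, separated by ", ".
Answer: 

Op 1: add_edge(B, C). Edges now: 1
Op 2: add_edge(A, C). Edges now: 2
Op 3: add_edge(A, E). Edges now: 3
Op 4: add_edge(D, B). Edges now: 4
Op 5: add_edge(A, B). Edges now: 5
Op 6: add_edge(E, C). Edges now: 6
Op 7: add_edge(D, E). Edges now: 7
Compute levels (Kahn BFS):
  sources (in-degree 0): A, D
  process A: level=0
    A->B: in-degree(B)=1, level(B)>=1
    A->C: in-degree(C)=2, level(C)>=1
    A->E: in-degree(E)=1, level(E)>=1
  process D: level=0
    D->B: in-degree(B)=0, level(B)=1, enqueue
    D->E: in-degree(E)=0, level(E)=1, enqueue
  process B: level=1
    B->C: in-degree(C)=1, level(C)>=2
  process E: level=1
    E->C: in-degree(C)=0, level(C)=2, enqueue
  process C: level=2
All levels: A:0, B:1, C:2, D:0, E:1

Answer: A:0, B:1, C:2, D:0, E:1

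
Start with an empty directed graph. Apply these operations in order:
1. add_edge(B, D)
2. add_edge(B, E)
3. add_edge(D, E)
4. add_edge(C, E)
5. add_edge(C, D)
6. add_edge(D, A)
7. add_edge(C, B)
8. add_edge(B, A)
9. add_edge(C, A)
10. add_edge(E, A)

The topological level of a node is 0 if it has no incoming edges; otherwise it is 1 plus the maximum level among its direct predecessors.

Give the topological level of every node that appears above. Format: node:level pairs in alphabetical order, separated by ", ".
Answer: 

Answer: A:4, B:1, C:0, D:2, E:3

Derivation:
Op 1: add_edge(B, D). Edges now: 1
Op 2: add_edge(B, E). Edges now: 2
Op 3: add_edge(D, E). Edges now: 3
Op 4: add_edge(C, E). Edges now: 4
Op 5: add_edge(C, D). Edges now: 5
Op 6: add_edge(D, A). Edges now: 6
Op 7: add_edge(C, B). Edges now: 7
Op 8: add_edge(B, A). Edges now: 8
Op 9: add_edge(C, A). Edges now: 9
Op 10: add_edge(E, A). Edges now: 10
Compute levels (Kahn BFS):
  sources (in-degree 0): C
  process C: level=0
    C->A: in-degree(A)=3, level(A)>=1
    C->B: in-degree(B)=0, level(B)=1, enqueue
    C->D: in-degree(D)=1, level(D)>=1
    C->E: in-degree(E)=2, level(E)>=1
  process B: level=1
    B->A: in-degree(A)=2, level(A)>=2
    B->D: in-degree(D)=0, level(D)=2, enqueue
    B->E: in-degree(E)=1, level(E)>=2
  process D: level=2
    D->A: in-degree(A)=1, level(A)>=3
    D->E: in-degree(E)=0, level(E)=3, enqueue
  process E: level=3
    E->A: in-degree(A)=0, level(A)=4, enqueue
  process A: level=4
All levels: A:4, B:1, C:0, D:2, E:3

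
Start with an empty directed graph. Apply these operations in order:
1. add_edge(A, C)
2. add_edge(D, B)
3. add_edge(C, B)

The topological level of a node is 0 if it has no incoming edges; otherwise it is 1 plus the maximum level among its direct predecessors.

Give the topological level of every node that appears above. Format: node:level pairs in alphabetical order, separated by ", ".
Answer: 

Op 1: add_edge(A, C). Edges now: 1
Op 2: add_edge(D, B). Edges now: 2
Op 3: add_edge(C, B). Edges now: 3
Compute levels (Kahn BFS):
  sources (in-degree 0): A, D
  process A: level=0
    A->C: in-degree(C)=0, level(C)=1, enqueue
  process D: level=0
    D->B: in-degree(B)=1, level(B)>=1
  process C: level=1
    C->B: in-degree(B)=0, level(B)=2, enqueue
  process B: level=2
All levels: A:0, B:2, C:1, D:0

Answer: A:0, B:2, C:1, D:0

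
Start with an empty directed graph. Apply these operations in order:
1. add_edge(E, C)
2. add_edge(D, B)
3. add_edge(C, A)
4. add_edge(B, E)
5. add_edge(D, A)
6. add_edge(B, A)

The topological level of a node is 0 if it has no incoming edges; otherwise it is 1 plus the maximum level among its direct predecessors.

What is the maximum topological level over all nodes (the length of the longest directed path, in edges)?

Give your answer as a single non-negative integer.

Op 1: add_edge(E, C). Edges now: 1
Op 2: add_edge(D, B). Edges now: 2
Op 3: add_edge(C, A). Edges now: 3
Op 4: add_edge(B, E). Edges now: 4
Op 5: add_edge(D, A). Edges now: 5
Op 6: add_edge(B, A). Edges now: 6
Compute levels (Kahn BFS):
  sources (in-degree 0): D
  process D: level=0
    D->A: in-degree(A)=2, level(A)>=1
    D->B: in-degree(B)=0, level(B)=1, enqueue
  process B: level=1
    B->A: in-degree(A)=1, level(A)>=2
    B->E: in-degree(E)=0, level(E)=2, enqueue
  process E: level=2
    E->C: in-degree(C)=0, level(C)=3, enqueue
  process C: level=3
    C->A: in-degree(A)=0, level(A)=4, enqueue
  process A: level=4
All levels: A:4, B:1, C:3, D:0, E:2
max level = 4

Answer: 4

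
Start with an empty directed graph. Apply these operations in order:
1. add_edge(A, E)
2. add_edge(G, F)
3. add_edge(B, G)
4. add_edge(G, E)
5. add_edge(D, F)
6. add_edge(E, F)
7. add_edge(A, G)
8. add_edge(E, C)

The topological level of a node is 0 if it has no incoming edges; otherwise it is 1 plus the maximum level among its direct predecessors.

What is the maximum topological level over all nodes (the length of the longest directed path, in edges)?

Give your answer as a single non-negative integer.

Answer: 3

Derivation:
Op 1: add_edge(A, E). Edges now: 1
Op 2: add_edge(G, F). Edges now: 2
Op 3: add_edge(B, G). Edges now: 3
Op 4: add_edge(G, E). Edges now: 4
Op 5: add_edge(D, F). Edges now: 5
Op 6: add_edge(E, F). Edges now: 6
Op 7: add_edge(A, G). Edges now: 7
Op 8: add_edge(E, C). Edges now: 8
Compute levels (Kahn BFS):
  sources (in-degree 0): A, B, D
  process A: level=0
    A->E: in-degree(E)=1, level(E)>=1
    A->G: in-degree(G)=1, level(G)>=1
  process B: level=0
    B->G: in-degree(G)=0, level(G)=1, enqueue
  process D: level=0
    D->F: in-degree(F)=2, level(F)>=1
  process G: level=1
    G->E: in-degree(E)=0, level(E)=2, enqueue
    G->F: in-degree(F)=1, level(F)>=2
  process E: level=2
    E->C: in-degree(C)=0, level(C)=3, enqueue
    E->F: in-degree(F)=0, level(F)=3, enqueue
  process C: level=3
  process F: level=3
All levels: A:0, B:0, C:3, D:0, E:2, F:3, G:1
max level = 3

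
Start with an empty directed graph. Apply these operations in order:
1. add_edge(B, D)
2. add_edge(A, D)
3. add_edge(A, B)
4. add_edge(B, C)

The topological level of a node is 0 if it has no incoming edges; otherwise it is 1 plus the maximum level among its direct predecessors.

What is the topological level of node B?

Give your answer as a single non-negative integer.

Op 1: add_edge(B, D). Edges now: 1
Op 2: add_edge(A, D). Edges now: 2
Op 3: add_edge(A, B). Edges now: 3
Op 4: add_edge(B, C). Edges now: 4
Compute levels (Kahn BFS):
  sources (in-degree 0): A
  process A: level=0
    A->B: in-degree(B)=0, level(B)=1, enqueue
    A->D: in-degree(D)=1, level(D)>=1
  process B: level=1
    B->C: in-degree(C)=0, level(C)=2, enqueue
    B->D: in-degree(D)=0, level(D)=2, enqueue
  process C: level=2
  process D: level=2
All levels: A:0, B:1, C:2, D:2
level(B) = 1

Answer: 1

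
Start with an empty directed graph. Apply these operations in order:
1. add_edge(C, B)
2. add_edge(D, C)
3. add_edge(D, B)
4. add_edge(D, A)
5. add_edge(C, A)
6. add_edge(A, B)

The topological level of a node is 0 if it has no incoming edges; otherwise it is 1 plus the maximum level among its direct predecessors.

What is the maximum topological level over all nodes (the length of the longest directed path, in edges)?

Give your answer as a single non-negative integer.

Op 1: add_edge(C, B). Edges now: 1
Op 2: add_edge(D, C). Edges now: 2
Op 3: add_edge(D, B). Edges now: 3
Op 4: add_edge(D, A). Edges now: 4
Op 5: add_edge(C, A). Edges now: 5
Op 6: add_edge(A, B). Edges now: 6
Compute levels (Kahn BFS):
  sources (in-degree 0): D
  process D: level=0
    D->A: in-degree(A)=1, level(A)>=1
    D->B: in-degree(B)=2, level(B)>=1
    D->C: in-degree(C)=0, level(C)=1, enqueue
  process C: level=1
    C->A: in-degree(A)=0, level(A)=2, enqueue
    C->B: in-degree(B)=1, level(B)>=2
  process A: level=2
    A->B: in-degree(B)=0, level(B)=3, enqueue
  process B: level=3
All levels: A:2, B:3, C:1, D:0
max level = 3

Answer: 3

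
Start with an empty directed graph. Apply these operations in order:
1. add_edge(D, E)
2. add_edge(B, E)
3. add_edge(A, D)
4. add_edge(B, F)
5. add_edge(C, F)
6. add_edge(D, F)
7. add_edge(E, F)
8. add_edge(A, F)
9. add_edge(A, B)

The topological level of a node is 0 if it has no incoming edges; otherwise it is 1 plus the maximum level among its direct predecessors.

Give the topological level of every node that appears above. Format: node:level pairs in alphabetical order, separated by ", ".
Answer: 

Op 1: add_edge(D, E). Edges now: 1
Op 2: add_edge(B, E). Edges now: 2
Op 3: add_edge(A, D). Edges now: 3
Op 4: add_edge(B, F). Edges now: 4
Op 5: add_edge(C, F). Edges now: 5
Op 6: add_edge(D, F). Edges now: 6
Op 7: add_edge(E, F). Edges now: 7
Op 8: add_edge(A, F). Edges now: 8
Op 9: add_edge(A, B). Edges now: 9
Compute levels (Kahn BFS):
  sources (in-degree 0): A, C
  process A: level=0
    A->B: in-degree(B)=0, level(B)=1, enqueue
    A->D: in-degree(D)=0, level(D)=1, enqueue
    A->F: in-degree(F)=4, level(F)>=1
  process C: level=0
    C->F: in-degree(F)=3, level(F)>=1
  process B: level=1
    B->E: in-degree(E)=1, level(E)>=2
    B->F: in-degree(F)=2, level(F)>=2
  process D: level=1
    D->E: in-degree(E)=0, level(E)=2, enqueue
    D->F: in-degree(F)=1, level(F)>=2
  process E: level=2
    E->F: in-degree(F)=0, level(F)=3, enqueue
  process F: level=3
All levels: A:0, B:1, C:0, D:1, E:2, F:3

Answer: A:0, B:1, C:0, D:1, E:2, F:3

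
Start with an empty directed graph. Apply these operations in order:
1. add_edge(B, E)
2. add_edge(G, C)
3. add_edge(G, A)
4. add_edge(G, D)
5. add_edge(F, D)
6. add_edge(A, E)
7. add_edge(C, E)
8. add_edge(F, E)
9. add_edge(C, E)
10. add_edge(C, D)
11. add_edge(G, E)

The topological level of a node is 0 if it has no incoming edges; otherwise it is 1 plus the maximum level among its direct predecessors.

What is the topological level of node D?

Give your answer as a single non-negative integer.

Answer: 2

Derivation:
Op 1: add_edge(B, E). Edges now: 1
Op 2: add_edge(G, C). Edges now: 2
Op 3: add_edge(G, A). Edges now: 3
Op 4: add_edge(G, D). Edges now: 4
Op 5: add_edge(F, D). Edges now: 5
Op 6: add_edge(A, E). Edges now: 6
Op 7: add_edge(C, E). Edges now: 7
Op 8: add_edge(F, E). Edges now: 8
Op 9: add_edge(C, E) (duplicate, no change). Edges now: 8
Op 10: add_edge(C, D). Edges now: 9
Op 11: add_edge(G, E). Edges now: 10
Compute levels (Kahn BFS):
  sources (in-degree 0): B, F, G
  process B: level=0
    B->E: in-degree(E)=4, level(E)>=1
  process F: level=0
    F->D: in-degree(D)=2, level(D)>=1
    F->E: in-degree(E)=3, level(E)>=1
  process G: level=0
    G->A: in-degree(A)=0, level(A)=1, enqueue
    G->C: in-degree(C)=0, level(C)=1, enqueue
    G->D: in-degree(D)=1, level(D)>=1
    G->E: in-degree(E)=2, level(E)>=1
  process A: level=1
    A->E: in-degree(E)=1, level(E)>=2
  process C: level=1
    C->D: in-degree(D)=0, level(D)=2, enqueue
    C->E: in-degree(E)=0, level(E)=2, enqueue
  process D: level=2
  process E: level=2
All levels: A:1, B:0, C:1, D:2, E:2, F:0, G:0
level(D) = 2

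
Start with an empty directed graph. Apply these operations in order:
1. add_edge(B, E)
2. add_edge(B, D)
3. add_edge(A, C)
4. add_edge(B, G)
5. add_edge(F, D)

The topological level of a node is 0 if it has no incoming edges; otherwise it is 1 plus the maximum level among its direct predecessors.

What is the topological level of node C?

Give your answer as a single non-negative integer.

Op 1: add_edge(B, E). Edges now: 1
Op 2: add_edge(B, D). Edges now: 2
Op 3: add_edge(A, C). Edges now: 3
Op 4: add_edge(B, G). Edges now: 4
Op 5: add_edge(F, D). Edges now: 5
Compute levels (Kahn BFS):
  sources (in-degree 0): A, B, F
  process A: level=0
    A->C: in-degree(C)=0, level(C)=1, enqueue
  process B: level=0
    B->D: in-degree(D)=1, level(D)>=1
    B->E: in-degree(E)=0, level(E)=1, enqueue
    B->G: in-degree(G)=0, level(G)=1, enqueue
  process F: level=0
    F->D: in-degree(D)=0, level(D)=1, enqueue
  process C: level=1
  process E: level=1
  process G: level=1
  process D: level=1
All levels: A:0, B:0, C:1, D:1, E:1, F:0, G:1
level(C) = 1

Answer: 1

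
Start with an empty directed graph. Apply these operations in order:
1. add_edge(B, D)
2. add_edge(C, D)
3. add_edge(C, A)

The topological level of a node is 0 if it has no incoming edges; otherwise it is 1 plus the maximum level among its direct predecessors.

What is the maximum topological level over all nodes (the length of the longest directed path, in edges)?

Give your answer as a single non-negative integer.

Op 1: add_edge(B, D). Edges now: 1
Op 2: add_edge(C, D). Edges now: 2
Op 3: add_edge(C, A). Edges now: 3
Compute levels (Kahn BFS):
  sources (in-degree 0): B, C
  process B: level=0
    B->D: in-degree(D)=1, level(D)>=1
  process C: level=0
    C->A: in-degree(A)=0, level(A)=1, enqueue
    C->D: in-degree(D)=0, level(D)=1, enqueue
  process A: level=1
  process D: level=1
All levels: A:1, B:0, C:0, D:1
max level = 1

Answer: 1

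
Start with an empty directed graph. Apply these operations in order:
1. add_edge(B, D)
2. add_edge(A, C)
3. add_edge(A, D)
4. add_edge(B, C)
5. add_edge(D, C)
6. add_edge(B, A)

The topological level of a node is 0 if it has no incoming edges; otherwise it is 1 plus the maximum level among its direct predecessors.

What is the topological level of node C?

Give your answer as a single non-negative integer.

Answer: 3

Derivation:
Op 1: add_edge(B, D). Edges now: 1
Op 2: add_edge(A, C). Edges now: 2
Op 3: add_edge(A, D). Edges now: 3
Op 4: add_edge(B, C). Edges now: 4
Op 5: add_edge(D, C). Edges now: 5
Op 6: add_edge(B, A). Edges now: 6
Compute levels (Kahn BFS):
  sources (in-degree 0): B
  process B: level=0
    B->A: in-degree(A)=0, level(A)=1, enqueue
    B->C: in-degree(C)=2, level(C)>=1
    B->D: in-degree(D)=1, level(D)>=1
  process A: level=1
    A->C: in-degree(C)=1, level(C)>=2
    A->D: in-degree(D)=0, level(D)=2, enqueue
  process D: level=2
    D->C: in-degree(C)=0, level(C)=3, enqueue
  process C: level=3
All levels: A:1, B:0, C:3, D:2
level(C) = 3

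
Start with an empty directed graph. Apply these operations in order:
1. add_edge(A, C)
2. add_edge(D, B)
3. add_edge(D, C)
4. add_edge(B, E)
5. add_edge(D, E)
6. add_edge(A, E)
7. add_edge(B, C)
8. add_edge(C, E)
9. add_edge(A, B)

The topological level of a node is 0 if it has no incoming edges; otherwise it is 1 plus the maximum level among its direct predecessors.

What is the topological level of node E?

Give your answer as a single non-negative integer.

Op 1: add_edge(A, C). Edges now: 1
Op 2: add_edge(D, B). Edges now: 2
Op 3: add_edge(D, C). Edges now: 3
Op 4: add_edge(B, E). Edges now: 4
Op 5: add_edge(D, E). Edges now: 5
Op 6: add_edge(A, E). Edges now: 6
Op 7: add_edge(B, C). Edges now: 7
Op 8: add_edge(C, E). Edges now: 8
Op 9: add_edge(A, B). Edges now: 9
Compute levels (Kahn BFS):
  sources (in-degree 0): A, D
  process A: level=0
    A->B: in-degree(B)=1, level(B)>=1
    A->C: in-degree(C)=2, level(C)>=1
    A->E: in-degree(E)=3, level(E)>=1
  process D: level=0
    D->B: in-degree(B)=0, level(B)=1, enqueue
    D->C: in-degree(C)=1, level(C)>=1
    D->E: in-degree(E)=2, level(E)>=1
  process B: level=1
    B->C: in-degree(C)=0, level(C)=2, enqueue
    B->E: in-degree(E)=1, level(E)>=2
  process C: level=2
    C->E: in-degree(E)=0, level(E)=3, enqueue
  process E: level=3
All levels: A:0, B:1, C:2, D:0, E:3
level(E) = 3

Answer: 3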